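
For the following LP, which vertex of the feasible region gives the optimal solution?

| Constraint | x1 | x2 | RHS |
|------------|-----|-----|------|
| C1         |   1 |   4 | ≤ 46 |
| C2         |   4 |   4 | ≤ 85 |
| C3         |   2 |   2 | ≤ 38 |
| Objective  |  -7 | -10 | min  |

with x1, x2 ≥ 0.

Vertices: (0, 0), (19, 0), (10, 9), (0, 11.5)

Evaluate the objective at each vertex of the feasible region:
  z(0, 0) = 0
  z(19, 0) = -133
  z(10, 9) = -160  ←
  z(0, 11.5) = -115
The minimum is at x1 = 10, x2 = 9.

(10, 9)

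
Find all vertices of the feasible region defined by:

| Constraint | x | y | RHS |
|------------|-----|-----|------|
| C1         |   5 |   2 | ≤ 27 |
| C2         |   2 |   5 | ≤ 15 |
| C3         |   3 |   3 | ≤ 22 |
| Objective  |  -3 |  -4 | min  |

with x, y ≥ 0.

(0, 0), (5.4, 0), (5, 1), (0, 3)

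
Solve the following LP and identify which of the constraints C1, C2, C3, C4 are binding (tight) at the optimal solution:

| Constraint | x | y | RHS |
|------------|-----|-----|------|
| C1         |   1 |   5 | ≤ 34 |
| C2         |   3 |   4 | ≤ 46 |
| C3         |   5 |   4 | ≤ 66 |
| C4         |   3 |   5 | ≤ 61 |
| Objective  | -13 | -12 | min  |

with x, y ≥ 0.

At x = 10, y = 4, compute slack b - a·x for each constraint:
  C1: 34 − 30 = 4  (slack)
  C2: 46 − 46 = 0  (binding)
  C3: 66 − 66 = 0  (binding)
  C4: 61 − 50 = 11  (slack)

Optimal: x = 10, y = 4
Binding: C2, C3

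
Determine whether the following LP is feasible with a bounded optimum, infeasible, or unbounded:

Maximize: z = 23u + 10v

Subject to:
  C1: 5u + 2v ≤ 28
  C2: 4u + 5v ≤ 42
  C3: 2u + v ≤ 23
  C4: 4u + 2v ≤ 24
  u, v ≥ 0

Feasible with a bounded optimal solution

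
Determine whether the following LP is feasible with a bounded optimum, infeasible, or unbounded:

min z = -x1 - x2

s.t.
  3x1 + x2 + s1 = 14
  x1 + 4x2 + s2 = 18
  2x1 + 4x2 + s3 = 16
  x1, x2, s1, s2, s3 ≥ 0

Feasible with a bounded optimal solution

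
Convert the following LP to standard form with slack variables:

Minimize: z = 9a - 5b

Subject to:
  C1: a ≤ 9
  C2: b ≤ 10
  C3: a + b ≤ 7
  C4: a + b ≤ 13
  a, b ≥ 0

min z = 9a - 5b

s.t.
  a + s1 = 9
  b + s2 = 10
  a + b + s3 = 7
  a + b + s4 = 13
  a, b, s1, s2, s3, s4 ≥ 0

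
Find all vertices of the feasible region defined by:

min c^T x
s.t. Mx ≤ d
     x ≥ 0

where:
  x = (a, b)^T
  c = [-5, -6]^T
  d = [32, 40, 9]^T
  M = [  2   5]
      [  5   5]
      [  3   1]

(0, 0), (3, 0), (1, 6), (0, 6.4)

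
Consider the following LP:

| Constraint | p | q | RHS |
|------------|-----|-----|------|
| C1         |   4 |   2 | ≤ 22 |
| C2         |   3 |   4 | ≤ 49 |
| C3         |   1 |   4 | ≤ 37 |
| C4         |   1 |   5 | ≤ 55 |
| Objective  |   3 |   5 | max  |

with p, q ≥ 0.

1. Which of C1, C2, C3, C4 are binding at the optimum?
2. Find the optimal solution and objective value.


1. C1, C3
2. p = 1, q = 9, z = 48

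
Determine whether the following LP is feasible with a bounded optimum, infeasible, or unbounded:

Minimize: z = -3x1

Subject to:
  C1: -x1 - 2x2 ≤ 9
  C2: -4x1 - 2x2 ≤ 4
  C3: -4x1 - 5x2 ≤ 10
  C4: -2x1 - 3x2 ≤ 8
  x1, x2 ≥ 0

Unbounded (objective can decrease without bound)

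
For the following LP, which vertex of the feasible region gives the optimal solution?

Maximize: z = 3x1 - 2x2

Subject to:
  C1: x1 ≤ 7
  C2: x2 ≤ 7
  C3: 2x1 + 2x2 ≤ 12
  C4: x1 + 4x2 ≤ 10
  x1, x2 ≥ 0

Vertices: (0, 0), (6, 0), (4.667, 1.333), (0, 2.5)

Evaluate the objective at each vertex of the feasible region:
  z(0, 0) = 0
  z(6, 0) = 18  ←
  z(4.667, 1.333) = 11.33
  z(0, 2.5) = -5
The maximum is at x1 = 6, x2 = 0.

(6, 0)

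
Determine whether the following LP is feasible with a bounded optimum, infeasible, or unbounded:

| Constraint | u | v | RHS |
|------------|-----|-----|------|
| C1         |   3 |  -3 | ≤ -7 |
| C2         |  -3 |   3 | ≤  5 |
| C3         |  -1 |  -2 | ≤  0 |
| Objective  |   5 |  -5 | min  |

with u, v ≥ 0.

Infeasible (no feasible solution exists)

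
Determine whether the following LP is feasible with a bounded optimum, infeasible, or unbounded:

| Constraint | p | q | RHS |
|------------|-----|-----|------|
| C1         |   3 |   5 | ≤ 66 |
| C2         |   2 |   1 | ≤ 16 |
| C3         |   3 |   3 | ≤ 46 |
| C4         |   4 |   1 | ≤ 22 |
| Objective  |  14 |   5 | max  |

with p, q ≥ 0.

Feasible with a bounded optimal solution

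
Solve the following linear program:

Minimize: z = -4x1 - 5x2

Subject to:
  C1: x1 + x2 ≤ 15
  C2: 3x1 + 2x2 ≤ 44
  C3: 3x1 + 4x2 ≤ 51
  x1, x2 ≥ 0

Evaluate the objective at each vertex of the feasible region:
  z(0, 0) = 0
  z(14.67, 0) = -58.67
  z(14, 1) = -61
  z(9, 6) = -66  ←
  z(0, 12.75) = -63.75
The minimum is at x1 = 9, x2 = 6.

x1 = 9, x2 = 6, z = -66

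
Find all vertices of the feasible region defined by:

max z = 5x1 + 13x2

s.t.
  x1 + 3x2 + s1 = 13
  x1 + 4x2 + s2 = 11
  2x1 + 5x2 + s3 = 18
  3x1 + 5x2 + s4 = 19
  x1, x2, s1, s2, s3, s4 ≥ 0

(0, 0), (6.333, 0), (3, 2), (0, 2.75)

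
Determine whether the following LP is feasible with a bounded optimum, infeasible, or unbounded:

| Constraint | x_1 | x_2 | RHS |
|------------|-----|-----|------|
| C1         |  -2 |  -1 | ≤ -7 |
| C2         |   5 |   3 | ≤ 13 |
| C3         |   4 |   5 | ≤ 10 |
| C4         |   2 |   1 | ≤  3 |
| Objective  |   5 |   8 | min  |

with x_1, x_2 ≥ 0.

Infeasible (no feasible solution exists)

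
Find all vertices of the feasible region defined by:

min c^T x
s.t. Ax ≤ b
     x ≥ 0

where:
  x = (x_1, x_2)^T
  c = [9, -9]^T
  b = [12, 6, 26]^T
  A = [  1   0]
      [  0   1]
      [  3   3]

(0, 0), (8.667, 0), (2.667, 6), (0, 6)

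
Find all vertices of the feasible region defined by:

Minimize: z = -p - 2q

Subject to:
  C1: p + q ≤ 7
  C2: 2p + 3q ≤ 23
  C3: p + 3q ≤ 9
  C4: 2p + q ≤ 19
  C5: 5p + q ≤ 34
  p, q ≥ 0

(0, 0), (6.8, 0), (6.75, 0.25), (6, 1), (0, 3)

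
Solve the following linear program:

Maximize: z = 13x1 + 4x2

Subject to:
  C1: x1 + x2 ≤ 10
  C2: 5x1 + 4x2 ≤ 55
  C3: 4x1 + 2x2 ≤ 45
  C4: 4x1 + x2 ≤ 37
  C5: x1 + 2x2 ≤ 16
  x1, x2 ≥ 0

Evaluate the objective at each vertex of the feasible region:
  z(0, 0) = 0
  z(9.25, 0) = 120.2
  z(9, 1) = 121  ←
  z(4, 6) = 76
  z(0, 8) = 32
The maximum is at x1 = 9, x2 = 1.

x1 = 9, x2 = 1, z = 121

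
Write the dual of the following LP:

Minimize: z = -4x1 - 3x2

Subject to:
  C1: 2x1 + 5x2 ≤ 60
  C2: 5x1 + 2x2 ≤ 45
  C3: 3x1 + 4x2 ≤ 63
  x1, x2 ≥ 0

Primal min cᵀx s.t. Ax ≤ b, x ≥ 0  →  Dual max −bᵀy s.t. Aᵀy ≥ −c, y ≥ 0.

Maximize: z = -60y1 - 45y2 - 63y3

Subject to:
  2y1 + 5y2 + 3y3 ≥ 4
  5y1 + 2y2 + 4y3 ≥ 3
  y1, y2, y3 ≥ 0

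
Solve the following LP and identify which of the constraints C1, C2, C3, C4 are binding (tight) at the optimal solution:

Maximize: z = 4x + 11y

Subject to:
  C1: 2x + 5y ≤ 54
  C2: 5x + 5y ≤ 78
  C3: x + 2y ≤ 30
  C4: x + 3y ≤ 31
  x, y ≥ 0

At x = 7, y = 8, compute slack b - a·x for each constraint:
  C1: 54 − 54 = 0  (binding)
  C2: 78 − 75 = 3  (slack)
  C3: 30 − 23 = 7  (slack)
  C4: 31 − 31 = 0  (binding)

Optimal: x = 7, y = 8
Binding: C1, C4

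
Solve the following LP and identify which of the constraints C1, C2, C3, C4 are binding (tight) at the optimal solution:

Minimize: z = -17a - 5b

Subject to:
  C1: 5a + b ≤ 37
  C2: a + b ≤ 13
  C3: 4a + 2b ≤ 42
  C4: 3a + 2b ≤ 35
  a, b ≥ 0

At a = 6, b = 7, compute slack b - a·x for each constraint:
  C1: 37 − 37 = 0  (binding)
  C2: 13 − 13 = 0  (binding)
  C3: 42 − 38 = 4  (slack)
  C4: 35 − 32 = 3  (slack)

Optimal: a = 6, b = 7
Binding: C1, C2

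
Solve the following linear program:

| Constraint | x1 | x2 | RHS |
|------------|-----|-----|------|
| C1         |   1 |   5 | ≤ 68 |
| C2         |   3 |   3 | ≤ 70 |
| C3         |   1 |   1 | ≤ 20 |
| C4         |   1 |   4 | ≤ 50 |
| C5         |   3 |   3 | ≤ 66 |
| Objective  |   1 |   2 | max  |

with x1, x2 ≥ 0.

Evaluate the objective at each vertex of the feasible region:
  z(0, 0) = 0
  z(20, 0) = 20
  z(10, 10) = 30  ←
  z(0, 12.5) = 25
The maximum is at x1 = 10, x2 = 10.

x1 = 10, x2 = 10, z = 30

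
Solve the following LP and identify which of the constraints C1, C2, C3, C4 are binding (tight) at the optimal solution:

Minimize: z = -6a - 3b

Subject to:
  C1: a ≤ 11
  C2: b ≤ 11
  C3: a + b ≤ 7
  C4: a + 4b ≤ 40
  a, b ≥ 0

At a = 7, b = 0, compute slack b - a·x for each constraint:
  C1: 11 − 7 = 4  (slack)
  C2: 11 − 0 = 11  (slack)
  C3: 7 − 7 = 0  (binding)
  C4: 40 − 7 = 33  (slack)

Optimal: a = 7, b = 0
Binding: C3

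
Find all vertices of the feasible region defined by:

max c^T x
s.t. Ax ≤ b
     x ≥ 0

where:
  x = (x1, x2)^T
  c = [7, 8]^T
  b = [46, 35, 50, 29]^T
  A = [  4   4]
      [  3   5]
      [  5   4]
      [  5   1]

(0, 0), (5.8, 0), (5, 4), (0, 7)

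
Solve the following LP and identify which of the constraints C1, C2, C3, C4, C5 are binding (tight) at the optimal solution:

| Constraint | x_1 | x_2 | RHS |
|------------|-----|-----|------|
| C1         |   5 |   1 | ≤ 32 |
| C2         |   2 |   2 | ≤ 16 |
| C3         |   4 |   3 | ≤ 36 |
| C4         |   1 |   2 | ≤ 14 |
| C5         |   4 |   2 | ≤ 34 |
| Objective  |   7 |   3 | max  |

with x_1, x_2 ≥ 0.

At x_1 = 6, x_2 = 2, compute slack b - a·x for each constraint:
  C1: 32 − 32 = 0  (binding)
  C2: 16 − 16 = 0  (binding)
  C3: 36 − 30 = 6  (slack)
  C4: 14 − 10 = 4  (slack)
  C5: 34 − 28 = 6  (slack)

Optimal: x_1 = 6, x_2 = 2
Binding: C1, C2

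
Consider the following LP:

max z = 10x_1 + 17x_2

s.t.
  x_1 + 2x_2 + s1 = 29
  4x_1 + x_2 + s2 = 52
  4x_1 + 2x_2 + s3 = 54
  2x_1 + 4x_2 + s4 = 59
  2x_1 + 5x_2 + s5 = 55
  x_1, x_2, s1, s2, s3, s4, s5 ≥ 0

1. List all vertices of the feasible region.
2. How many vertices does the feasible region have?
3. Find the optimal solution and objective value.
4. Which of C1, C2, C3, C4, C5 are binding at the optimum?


1. (0, 0), (13, 0), (12.5, 2), (10, 7), (0, 11)
2. 5
3. x_1 = 10, x_2 = 7, z = 219
4. C3, C5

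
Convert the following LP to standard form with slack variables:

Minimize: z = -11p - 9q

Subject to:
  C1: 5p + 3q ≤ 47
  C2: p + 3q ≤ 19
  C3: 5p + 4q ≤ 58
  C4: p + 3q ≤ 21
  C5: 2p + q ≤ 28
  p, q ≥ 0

min z = -11p - 9q

s.t.
  5p + 3q + s1 = 47
  p + 3q + s2 = 19
  5p + 4q + s3 = 58
  p + 3q + s4 = 21
  2p + q + s5 = 28
  p, q, s1, s2, s3, s4, s5 ≥ 0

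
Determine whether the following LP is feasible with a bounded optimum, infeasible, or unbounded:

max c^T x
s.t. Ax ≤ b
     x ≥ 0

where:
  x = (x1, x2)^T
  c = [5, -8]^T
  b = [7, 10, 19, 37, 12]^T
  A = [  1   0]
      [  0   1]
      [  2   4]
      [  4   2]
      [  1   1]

Feasible with a bounded optimal solution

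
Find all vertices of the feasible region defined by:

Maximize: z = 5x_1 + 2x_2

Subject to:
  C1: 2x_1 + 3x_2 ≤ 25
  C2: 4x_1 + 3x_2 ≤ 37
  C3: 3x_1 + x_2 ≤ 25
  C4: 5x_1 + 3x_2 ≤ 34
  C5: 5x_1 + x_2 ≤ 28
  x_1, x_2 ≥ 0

(0, 0), (5.6, 0), (5, 3), (3, 6.333), (0, 8.333)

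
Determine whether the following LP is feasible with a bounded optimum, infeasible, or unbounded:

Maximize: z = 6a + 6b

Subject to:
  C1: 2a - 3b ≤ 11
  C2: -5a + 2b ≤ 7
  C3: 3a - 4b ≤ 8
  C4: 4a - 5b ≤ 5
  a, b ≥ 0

Unbounded (objective can increase without bound)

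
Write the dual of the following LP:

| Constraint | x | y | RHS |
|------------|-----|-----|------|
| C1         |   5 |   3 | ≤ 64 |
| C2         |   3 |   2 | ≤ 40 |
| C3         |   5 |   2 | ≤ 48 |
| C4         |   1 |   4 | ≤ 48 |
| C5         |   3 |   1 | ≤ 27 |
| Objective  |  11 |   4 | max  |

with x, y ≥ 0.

Primal max cᵀx s.t. Ax ≤ b, x ≥ 0  →  Dual min bᵀy s.t. Aᵀy ≥ c, y ≥ 0.

Minimize: z = 64y1 + 40y2 + 48y3 + 48y4 + 27y5

Subject to:
  5y1 + 3y2 + 5y3 + y4 + 3y5 ≥ 11
  3y1 + 2y2 + 2y3 + 4y4 + y5 ≥ 4
  y1, y2, y3, y4, y5 ≥ 0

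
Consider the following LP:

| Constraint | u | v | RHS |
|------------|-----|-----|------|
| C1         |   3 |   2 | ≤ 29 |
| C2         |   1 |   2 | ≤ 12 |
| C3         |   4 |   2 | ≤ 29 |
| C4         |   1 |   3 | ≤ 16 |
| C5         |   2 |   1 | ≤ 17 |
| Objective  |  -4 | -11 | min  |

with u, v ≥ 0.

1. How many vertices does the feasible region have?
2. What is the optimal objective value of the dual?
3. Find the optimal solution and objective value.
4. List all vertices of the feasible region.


1. 5
2. -60
3. u = 4, v = 4, z = -60
4. (0, 0), (7.25, 0), (5.667, 3.167), (4, 4), (0, 5.333)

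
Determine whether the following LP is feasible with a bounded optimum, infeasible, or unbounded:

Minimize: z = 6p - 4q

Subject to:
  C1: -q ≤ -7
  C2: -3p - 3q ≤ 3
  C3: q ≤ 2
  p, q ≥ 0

Infeasible (no feasible solution exists)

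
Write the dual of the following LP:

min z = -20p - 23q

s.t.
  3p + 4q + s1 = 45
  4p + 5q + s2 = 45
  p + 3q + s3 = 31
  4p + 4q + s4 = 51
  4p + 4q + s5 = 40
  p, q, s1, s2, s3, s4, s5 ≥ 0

Primal min cᵀx s.t. Ax ≤ b, x ≥ 0  →  Dual max −bᵀy s.t. Aᵀy ≥ −c, y ≥ 0.

Maximize: z = -45y1 - 45y2 - 31y3 - 51y4 - 40y5

Subject to:
  3y1 + 4y2 + y3 + 4y4 + 4y5 ≥ 20
  4y1 + 5y2 + 3y3 + 4y4 + 4y5 ≥ 23
  y1, y2, y3, y4, y5 ≥ 0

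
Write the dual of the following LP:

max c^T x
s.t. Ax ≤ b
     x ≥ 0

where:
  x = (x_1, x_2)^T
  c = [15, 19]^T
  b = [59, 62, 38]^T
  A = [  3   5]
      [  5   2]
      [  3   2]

Primal max cᵀx s.t. Ax ≤ b, x ≥ 0  →  Dual min bᵀy s.t. Aᵀy ≥ c, y ≥ 0.

Minimize: z = 59y1 + 62y2 + 38y3

Subject to:
  3y1 + 5y2 + 3y3 ≥ 15
  5y1 + 2y2 + 2y3 ≥ 19
  y1, y2, y3 ≥ 0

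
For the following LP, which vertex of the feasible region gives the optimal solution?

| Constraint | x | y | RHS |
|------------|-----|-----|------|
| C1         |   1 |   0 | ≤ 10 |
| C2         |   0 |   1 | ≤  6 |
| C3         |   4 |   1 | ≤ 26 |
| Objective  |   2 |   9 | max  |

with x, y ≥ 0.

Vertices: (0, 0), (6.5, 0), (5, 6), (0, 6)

Evaluate the objective at each vertex of the feasible region:
  z(0, 0) = 0
  z(6.5, 0) = 13
  z(5, 6) = 64  ←
  z(0, 6) = 54
The maximum is at x = 5, y = 6.

(5, 6)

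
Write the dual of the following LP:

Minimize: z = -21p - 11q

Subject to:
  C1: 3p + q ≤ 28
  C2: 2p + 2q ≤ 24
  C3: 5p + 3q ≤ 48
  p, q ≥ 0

Primal min cᵀx s.t. Ax ≤ b, x ≥ 0  →  Dual max −bᵀy s.t. Aᵀy ≥ −c, y ≥ 0.

Maximize: z = -28y1 - 24y2 - 48y3

Subject to:
  3y1 + 2y2 + 5y3 ≥ 21
  y1 + 2y2 + 3y3 ≥ 11
  y1, y2, y3 ≥ 0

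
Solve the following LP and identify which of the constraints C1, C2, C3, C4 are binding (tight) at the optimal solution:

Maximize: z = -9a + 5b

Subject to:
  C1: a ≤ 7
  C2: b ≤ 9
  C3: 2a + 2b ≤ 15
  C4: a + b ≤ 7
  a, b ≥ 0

At a = 0, b = 7, compute slack b - a·x for each constraint:
  C1: 7 − 0 = 7  (slack)
  C2: 9 − 7 = 2  (slack)
  C3: 15 − 14 = 1  (slack)
  C4: 7 − 7 = 0  (binding)

Optimal: a = 0, b = 7
Binding: C4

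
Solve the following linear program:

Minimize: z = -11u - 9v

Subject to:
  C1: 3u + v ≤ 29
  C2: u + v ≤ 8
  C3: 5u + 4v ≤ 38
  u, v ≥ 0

Evaluate the objective at each vertex of the feasible region:
  z(0, 0) = 0
  z(7.6, 0) = -83.6
  z(6, 2) = -84  ←
  z(0, 8) = -72
The minimum is at u = 6, v = 2.

u = 6, v = 2, z = -84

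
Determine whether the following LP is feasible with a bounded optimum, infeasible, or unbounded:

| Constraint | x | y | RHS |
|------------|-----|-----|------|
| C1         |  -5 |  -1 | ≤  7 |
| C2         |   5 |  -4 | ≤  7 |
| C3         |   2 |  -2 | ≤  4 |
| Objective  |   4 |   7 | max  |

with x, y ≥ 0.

Unbounded (objective can increase without bound)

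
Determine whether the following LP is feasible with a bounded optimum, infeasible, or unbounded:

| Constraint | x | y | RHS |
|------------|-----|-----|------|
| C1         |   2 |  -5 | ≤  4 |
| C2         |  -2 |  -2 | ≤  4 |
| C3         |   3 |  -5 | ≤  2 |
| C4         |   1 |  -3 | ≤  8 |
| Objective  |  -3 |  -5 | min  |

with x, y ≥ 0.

Unbounded (objective can decrease without bound)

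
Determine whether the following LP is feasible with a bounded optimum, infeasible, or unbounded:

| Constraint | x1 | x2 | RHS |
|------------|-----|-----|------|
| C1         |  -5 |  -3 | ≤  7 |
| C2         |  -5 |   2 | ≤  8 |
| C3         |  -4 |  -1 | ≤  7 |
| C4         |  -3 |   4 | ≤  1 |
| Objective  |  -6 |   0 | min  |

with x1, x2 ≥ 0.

Unbounded (objective can decrease without bound)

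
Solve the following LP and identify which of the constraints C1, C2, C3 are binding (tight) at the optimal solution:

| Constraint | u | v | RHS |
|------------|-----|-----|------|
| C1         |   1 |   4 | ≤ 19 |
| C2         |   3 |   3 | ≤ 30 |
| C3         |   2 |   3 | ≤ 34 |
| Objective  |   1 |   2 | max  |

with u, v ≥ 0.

At u = 7, v = 3, compute slack b - a·x for each constraint:
  C1: 19 − 19 = 0  (binding)
  C2: 30 − 30 = 0  (binding)
  C3: 34 − 23 = 11  (slack)

Optimal: u = 7, v = 3
Binding: C1, C2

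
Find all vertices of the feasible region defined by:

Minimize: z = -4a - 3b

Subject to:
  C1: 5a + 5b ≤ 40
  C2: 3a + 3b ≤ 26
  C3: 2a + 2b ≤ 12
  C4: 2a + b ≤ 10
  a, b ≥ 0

(0, 0), (5, 0), (4, 2), (0, 6)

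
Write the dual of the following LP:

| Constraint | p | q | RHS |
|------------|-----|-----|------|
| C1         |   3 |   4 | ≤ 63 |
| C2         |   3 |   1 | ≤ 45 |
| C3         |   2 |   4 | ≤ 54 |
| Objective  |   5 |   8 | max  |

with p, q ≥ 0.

Primal max cᵀx s.t. Ax ≤ b, x ≥ 0  →  Dual min bᵀy s.t. Aᵀy ≥ c, y ≥ 0.

Minimize: z = 63y1 + 45y2 + 54y3

Subject to:
  3y1 + 3y2 + 2y3 ≥ 5
  4y1 + y2 + 4y3 ≥ 8
  y1, y2, y3 ≥ 0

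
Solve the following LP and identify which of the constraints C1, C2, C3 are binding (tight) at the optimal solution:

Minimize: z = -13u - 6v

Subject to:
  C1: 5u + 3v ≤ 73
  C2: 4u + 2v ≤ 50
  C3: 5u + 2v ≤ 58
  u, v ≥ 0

At u = 8, v = 9, compute slack b - a·x for each constraint:
  C1: 73 − 67 = 6  (slack)
  C2: 50 − 50 = 0  (binding)
  C3: 58 − 58 = 0  (binding)

Optimal: u = 8, v = 9
Binding: C2, C3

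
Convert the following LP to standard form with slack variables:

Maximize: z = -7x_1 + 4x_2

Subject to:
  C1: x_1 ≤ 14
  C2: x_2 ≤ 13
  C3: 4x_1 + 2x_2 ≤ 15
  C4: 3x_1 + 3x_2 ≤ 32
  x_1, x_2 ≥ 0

max z = -7x_1 + 4x_2

s.t.
  x_1 + s1 = 14
  x_2 + s2 = 13
  4x_1 + 2x_2 + s3 = 15
  3x_1 + 3x_2 + s4 = 32
  x_1, x_2, s1, s2, s3, s4 ≥ 0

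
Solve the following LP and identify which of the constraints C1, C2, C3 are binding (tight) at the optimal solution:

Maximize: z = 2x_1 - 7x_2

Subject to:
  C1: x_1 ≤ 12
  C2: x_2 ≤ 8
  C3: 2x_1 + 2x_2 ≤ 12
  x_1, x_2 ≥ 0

At x_1 = 6, x_2 = 0, compute slack b - a·x for each constraint:
  C1: 12 − 6 = 6  (slack)
  C2: 8 − 0 = 8  (slack)
  C3: 12 − 12 = 0  (binding)

Optimal: x_1 = 6, x_2 = 0
Binding: C3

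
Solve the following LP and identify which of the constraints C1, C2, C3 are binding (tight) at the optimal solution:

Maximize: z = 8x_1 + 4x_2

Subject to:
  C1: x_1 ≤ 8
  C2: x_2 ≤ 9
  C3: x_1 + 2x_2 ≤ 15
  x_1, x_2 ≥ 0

At x_1 = 8, x_2 = 3.5, compute slack b - a·x for each constraint:
  C1: 8 − 8 = 0  (binding)
  C2: 9 − 3.5 = 5.5  (slack)
  C3: 15 − 15 = 0  (binding)

Optimal: x_1 = 8, x_2 = 3.5
Binding: C1, C3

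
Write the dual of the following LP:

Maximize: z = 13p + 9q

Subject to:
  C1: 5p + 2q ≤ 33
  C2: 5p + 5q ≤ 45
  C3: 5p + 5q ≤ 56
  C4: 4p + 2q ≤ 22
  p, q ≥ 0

Primal max cᵀx s.t. Ax ≤ b, x ≥ 0  →  Dual min bᵀy s.t. Aᵀy ≥ c, y ≥ 0.

Minimize: z = 33y1 + 45y2 + 56y3 + 22y4

Subject to:
  5y1 + 5y2 + 5y3 + 4y4 ≥ 13
  2y1 + 5y2 + 5y3 + 2y4 ≥ 9
  y1, y2, y3, y4 ≥ 0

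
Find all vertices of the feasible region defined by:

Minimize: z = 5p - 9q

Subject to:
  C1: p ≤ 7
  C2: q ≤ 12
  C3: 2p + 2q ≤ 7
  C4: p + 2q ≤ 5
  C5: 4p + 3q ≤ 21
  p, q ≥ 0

(0, 0), (3.5, 0), (2, 1.5), (0, 2.5)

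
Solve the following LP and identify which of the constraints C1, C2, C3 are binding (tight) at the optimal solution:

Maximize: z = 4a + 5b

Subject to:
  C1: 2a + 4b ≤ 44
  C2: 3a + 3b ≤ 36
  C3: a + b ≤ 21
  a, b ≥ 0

At a = 2, b = 10, compute slack b - a·x for each constraint:
  C1: 44 − 44 = 0  (binding)
  C2: 36 − 36 = 0  (binding)
  C3: 21 − 12 = 9  (slack)

Optimal: a = 2, b = 10
Binding: C1, C2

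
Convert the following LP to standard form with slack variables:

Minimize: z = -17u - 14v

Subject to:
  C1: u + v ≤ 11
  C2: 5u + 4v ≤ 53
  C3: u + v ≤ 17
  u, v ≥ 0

min z = -17u - 14v

s.t.
  u + v + s1 = 11
  5u + 4v + s2 = 53
  u + v + s3 = 17
  u, v, s1, s2, s3 ≥ 0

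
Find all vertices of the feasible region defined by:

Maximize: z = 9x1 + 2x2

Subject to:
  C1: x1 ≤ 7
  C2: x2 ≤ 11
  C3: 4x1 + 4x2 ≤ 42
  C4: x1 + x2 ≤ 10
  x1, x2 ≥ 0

(0, 0), (7, 0), (7, 3), (0, 10)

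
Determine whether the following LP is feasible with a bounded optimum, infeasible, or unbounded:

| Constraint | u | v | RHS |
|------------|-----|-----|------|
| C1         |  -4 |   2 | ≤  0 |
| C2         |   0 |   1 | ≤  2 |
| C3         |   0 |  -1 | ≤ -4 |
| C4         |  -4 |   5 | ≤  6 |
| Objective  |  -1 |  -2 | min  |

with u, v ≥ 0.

Infeasible (no feasible solution exists)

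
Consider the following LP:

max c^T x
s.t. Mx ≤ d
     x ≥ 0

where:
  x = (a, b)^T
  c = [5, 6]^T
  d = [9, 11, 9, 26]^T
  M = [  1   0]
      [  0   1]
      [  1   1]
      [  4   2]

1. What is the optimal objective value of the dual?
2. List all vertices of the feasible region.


1. 54
2. (0, 0), (6.5, 0), (4, 5), (0, 9)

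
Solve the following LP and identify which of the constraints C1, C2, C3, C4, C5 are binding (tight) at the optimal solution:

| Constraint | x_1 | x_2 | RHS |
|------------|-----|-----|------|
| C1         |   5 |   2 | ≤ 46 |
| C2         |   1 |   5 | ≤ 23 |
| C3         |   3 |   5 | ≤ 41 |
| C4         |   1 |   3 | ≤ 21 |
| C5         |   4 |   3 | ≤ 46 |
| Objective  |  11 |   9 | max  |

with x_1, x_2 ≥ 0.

At x_1 = 8, x_2 = 3, compute slack b - a·x for each constraint:
  C1: 46 − 46 = 0  (binding)
  C2: 23 − 23 = 0  (binding)
  C3: 41 − 39 = 2  (slack)
  C4: 21 − 17 = 4  (slack)
  C5: 46 − 41 = 5  (slack)

Optimal: x_1 = 8, x_2 = 3
Binding: C1, C2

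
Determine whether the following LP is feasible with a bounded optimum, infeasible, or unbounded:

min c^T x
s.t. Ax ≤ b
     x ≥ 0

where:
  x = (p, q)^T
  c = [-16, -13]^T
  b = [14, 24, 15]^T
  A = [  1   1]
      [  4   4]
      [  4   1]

Feasible with a bounded optimal solution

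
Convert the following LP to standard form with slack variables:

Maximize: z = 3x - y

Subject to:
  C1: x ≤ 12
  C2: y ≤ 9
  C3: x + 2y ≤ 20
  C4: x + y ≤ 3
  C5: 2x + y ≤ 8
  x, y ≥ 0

max z = 3x - y

s.t.
  x + s1 = 12
  y + s2 = 9
  x + 2y + s3 = 20
  x + y + s4 = 3
  2x + y + s5 = 8
  x, y, s1, s2, s3, s4, s5 ≥ 0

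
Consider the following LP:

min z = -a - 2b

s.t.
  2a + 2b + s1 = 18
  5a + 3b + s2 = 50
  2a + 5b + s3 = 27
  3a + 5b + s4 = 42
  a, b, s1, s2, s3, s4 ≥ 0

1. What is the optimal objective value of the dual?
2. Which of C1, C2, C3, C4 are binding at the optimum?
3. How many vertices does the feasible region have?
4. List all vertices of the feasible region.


1. -12
2. C1, C3
3. 4
4. (0, 0), (9, 0), (6, 3), (0, 5.4)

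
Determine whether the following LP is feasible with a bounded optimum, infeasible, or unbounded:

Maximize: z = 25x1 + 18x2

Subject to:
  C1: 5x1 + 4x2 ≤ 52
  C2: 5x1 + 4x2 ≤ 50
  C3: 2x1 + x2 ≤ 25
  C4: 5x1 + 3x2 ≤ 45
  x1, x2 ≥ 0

Feasible with a bounded optimal solution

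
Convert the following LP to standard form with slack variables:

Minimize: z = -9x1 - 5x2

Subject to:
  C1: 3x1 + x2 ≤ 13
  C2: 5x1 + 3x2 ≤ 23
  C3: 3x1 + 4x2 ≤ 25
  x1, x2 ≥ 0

min z = -9x1 - 5x2

s.t.
  3x1 + x2 + s1 = 13
  5x1 + 3x2 + s2 = 23
  3x1 + 4x2 + s3 = 25
  x1, x2, s1, s2, s3 ≥ 0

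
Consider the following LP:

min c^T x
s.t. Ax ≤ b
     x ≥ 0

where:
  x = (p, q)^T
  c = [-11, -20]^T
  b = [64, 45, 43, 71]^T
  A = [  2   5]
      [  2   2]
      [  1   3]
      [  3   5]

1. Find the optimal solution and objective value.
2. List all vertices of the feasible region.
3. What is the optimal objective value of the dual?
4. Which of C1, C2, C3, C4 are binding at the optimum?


1. p = 7, q = 10, z = -277
2. (0, 0), (22.5, 0), (20.75, 1.75), (7, 10), (0, 12.8)
3. -277
4. C1, C4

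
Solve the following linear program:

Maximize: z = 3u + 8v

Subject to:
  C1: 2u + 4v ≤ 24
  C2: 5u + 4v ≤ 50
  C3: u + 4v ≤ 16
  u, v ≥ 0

Evaluate the objective at each vertex of the feasible region:
  z(0, 0) = 0
  z(10, 0) = 30
  z(8.667, 1.667) = 39.33
  z(8, 2) = 40  ←
  z(0, 4) = 32
The maximum is at u = 8, v = 2.

u = 8, v = 2, z = 40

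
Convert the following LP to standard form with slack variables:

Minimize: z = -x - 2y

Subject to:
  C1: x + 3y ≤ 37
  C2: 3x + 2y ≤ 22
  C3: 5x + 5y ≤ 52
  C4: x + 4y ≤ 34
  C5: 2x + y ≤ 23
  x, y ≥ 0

min z = -x - 2y

s.t.
  x + 3y + s1 = 37
  3x + 2y + s2 = 22
  5x + 5y + s3 = 52
  x + 4y + s4 = 34
  2x + y + s5 = 23
  x, y, s1, s2, s3, s4, s5 ≥ 0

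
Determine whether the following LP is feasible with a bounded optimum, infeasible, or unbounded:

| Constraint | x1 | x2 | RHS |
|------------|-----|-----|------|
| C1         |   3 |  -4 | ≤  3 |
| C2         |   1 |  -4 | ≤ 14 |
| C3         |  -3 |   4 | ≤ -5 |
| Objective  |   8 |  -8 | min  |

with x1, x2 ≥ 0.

Infeasible (no feasible solution exists)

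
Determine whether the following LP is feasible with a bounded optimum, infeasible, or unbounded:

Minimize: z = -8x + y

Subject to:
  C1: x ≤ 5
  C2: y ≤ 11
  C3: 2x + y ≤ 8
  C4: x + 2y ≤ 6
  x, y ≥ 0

Feasible with a bounded optimal solution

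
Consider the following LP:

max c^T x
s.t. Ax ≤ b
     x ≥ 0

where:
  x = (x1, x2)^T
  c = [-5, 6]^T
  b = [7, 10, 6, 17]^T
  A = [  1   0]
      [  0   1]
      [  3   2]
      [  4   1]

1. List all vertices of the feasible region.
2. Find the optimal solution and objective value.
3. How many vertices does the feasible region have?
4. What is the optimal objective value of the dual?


1. (0, 0), (2, 0), (0, 3)
2. x1 = 0, x2 = 3, z = 18
3. 3
4. 18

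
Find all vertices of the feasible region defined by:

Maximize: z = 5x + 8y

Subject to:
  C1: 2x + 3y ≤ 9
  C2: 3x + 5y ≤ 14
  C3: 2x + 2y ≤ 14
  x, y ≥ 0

(0, 0), (4.5, 0), (3, 1), (0, 2.8)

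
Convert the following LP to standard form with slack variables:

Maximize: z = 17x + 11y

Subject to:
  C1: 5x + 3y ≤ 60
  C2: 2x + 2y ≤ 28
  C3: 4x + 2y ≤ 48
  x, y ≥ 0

max z = 17x + 11y

s.t.
  5x + 3y + s1 = 60
  2x + 2y + s2 = 28
  4x + 2y + s3 = 48
  x, y, s1, s2, s3 ≥ 0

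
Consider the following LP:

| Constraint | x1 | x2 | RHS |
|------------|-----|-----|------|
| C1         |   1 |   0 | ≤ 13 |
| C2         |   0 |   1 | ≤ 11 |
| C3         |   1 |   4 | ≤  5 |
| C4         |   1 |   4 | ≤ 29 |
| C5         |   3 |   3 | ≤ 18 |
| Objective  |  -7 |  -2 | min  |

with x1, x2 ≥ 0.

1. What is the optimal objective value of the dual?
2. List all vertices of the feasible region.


1. -35
2. (0, 0), (5, 0), (0, 1.25)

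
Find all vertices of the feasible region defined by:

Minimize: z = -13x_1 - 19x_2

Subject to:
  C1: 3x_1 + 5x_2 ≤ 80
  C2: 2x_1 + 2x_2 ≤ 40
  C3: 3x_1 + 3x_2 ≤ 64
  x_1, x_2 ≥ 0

(0, 0), (20, 0), (10, 10), (0, 16)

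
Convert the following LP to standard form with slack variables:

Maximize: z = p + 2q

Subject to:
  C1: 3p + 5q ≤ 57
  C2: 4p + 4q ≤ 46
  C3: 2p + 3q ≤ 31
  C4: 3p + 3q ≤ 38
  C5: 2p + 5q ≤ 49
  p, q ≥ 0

max z = p + 2q

s.t.
  3p + 5q + s1 = 57
  4p + 4q + s2 = 46
  2p + 3q + s3 = 31
  3p + 3q + s4 = 38
  2p + 5q + s5 = 49
  p, q, s1, s2, s3, s4, s5 ≥ 0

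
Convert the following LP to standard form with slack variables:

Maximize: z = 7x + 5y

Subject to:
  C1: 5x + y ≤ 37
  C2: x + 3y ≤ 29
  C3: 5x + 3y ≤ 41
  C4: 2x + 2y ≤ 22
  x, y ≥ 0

max z = 7x + 5y

s.t.
  5x + y + s1 = 37
  x + 3y + s2 = 29
  5x + 3y + s3 = 41
  2x + 2y + s4 = 22
  x, y, s1, s2, s3, s4 ≥ 0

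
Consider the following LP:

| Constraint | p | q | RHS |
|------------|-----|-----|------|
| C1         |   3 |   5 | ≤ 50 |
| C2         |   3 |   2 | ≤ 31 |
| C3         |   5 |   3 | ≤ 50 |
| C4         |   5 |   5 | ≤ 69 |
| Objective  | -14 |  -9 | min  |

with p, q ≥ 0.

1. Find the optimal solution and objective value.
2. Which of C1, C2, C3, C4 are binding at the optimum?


1. p = 7, q = 5, z = -143
2. C2, C3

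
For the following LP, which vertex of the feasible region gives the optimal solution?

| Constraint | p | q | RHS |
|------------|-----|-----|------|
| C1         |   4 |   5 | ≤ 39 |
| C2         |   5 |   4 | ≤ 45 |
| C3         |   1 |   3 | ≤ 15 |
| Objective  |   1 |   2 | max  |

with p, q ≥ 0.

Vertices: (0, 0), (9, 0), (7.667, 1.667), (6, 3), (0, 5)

Evaluate the objective at each vertex of the feasible region:
  z(0, 0) = 0
  z(9, 0) = 9
  z(7.667, 1.667) = 11
  z(6, 3) = 12  ←
  z(0, 5) = 10
The maximum is at p = 6, q = 3.

(6, 3)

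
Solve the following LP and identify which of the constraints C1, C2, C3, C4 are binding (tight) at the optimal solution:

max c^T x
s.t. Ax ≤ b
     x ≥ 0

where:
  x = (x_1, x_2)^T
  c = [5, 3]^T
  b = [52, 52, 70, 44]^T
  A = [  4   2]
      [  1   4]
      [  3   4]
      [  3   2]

At x_1 = 8, x_2 = 10, compute slack b - a·x for each constraint:
  C1: 52 − 52 = 0  (binding)
  C2: 52 − 48 = 4  (slack)
  C3: 70 − 64 = 6  (slack)
  C4: 44 − 44 = 0  (binding)

Optimal: x_1 = 8, x_2 = 10
Binding: C1, C4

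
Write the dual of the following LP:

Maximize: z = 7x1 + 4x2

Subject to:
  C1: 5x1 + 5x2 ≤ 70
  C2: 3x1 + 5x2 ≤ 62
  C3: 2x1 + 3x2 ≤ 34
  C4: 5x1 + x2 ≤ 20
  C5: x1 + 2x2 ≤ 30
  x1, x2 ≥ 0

Primal max cᵀx s.t. Ax ≤ b, x ≥ 0  →  Dual min bᵀy s.t. Aᵀy ≥ c, y ≥ 0.

Minimize: z = 70y1 + 62y2 + 34y3 + 20y4 + 30y5

Subject to:
  5y1 + 3y2 + 2y3 + 5y4 + y5 ≥ 7
  5y1 + 5y2 + 3y3 + y4 + 2y5 ≥ 4
  y1, y2, y3, y4, y5 ≥ 0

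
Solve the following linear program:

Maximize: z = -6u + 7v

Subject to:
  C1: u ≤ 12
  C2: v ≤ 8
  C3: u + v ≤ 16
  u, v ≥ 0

Evaluate the objective at each vertex of the feasible region:
  z(0, 0) = 0
  z(12, 0) = -72
  z(12, 4) = -44
  z(8, 8) = 8
  z(0, 8) = 56  ←
The maximum is at u = 0, v = 8.

u = 0, v = 8, z = 56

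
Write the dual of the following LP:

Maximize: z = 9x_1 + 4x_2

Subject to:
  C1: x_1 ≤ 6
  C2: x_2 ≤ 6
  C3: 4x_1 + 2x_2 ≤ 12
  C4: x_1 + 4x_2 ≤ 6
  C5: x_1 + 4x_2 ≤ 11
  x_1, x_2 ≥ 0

Primal max cᵀx s.t. Ax ≤ b, x ≥ 0  →  Dual min bᵀy s.t. Aᵀy ≥ c, y ≥ 0.

Minimize: z = 6y1 + 6y2 + 12y3 + 6y4 + 11y5

Subject to:
  y1 + 4y3 + y4 + y5 ≥ 9
  y2 + 2y3 + 4y4 + 4y5 ≥ 4
  y1, y2, y3, y4, y5 ≥ 0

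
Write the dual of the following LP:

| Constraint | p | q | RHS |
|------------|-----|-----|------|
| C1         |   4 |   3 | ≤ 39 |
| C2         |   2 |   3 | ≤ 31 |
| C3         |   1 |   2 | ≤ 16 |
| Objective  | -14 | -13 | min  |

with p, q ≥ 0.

Primal min cᵀx s.t. Ax ≤ b, x ≥ 0  →  Dual max −bᵀy s.t. Aᵀy ≥ −c, y ≥ 0.

Maximize: z = -39y1 - 31y2 - 16y3

Subject to:
  4y1 + 2y2 + y3 ≥ 14
  3y1 + 3y2 + 2y3 ≥ 13
  y1, y2, y3 ≥ 0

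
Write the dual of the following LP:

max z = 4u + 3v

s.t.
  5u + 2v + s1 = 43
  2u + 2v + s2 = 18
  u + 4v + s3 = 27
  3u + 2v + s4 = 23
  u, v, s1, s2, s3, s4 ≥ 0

Primal max cᵀx s.t. Ax ≤ b, x ≥ 0  →  Dual min bᵀy s.t. Aᵀy ≥ c, y ≥ 0.

Minimize: z = 43y1 + 18y2 + 27y3 + 23y4

Subject to:
  5y1 + 2y2 + y3 + 3y4 ≥ 4
  2y1 + 2y2 + 4y3 + 2y4 ≥ 3
  y1, y2, y3, y4 ≥ 0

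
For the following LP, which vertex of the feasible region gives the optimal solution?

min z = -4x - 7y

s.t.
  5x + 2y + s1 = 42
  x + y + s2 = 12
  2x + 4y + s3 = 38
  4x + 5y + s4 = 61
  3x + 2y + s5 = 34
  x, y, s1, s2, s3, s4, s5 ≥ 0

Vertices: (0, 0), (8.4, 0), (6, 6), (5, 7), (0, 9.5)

Evaluate the objective at each vertex of the feasible region:
  z(0, 0) = 0
  z(8.4, 0) = -33.6
  z(6, 6) = -66
  z(5, 7) = -69  ←
  z(0, 9.5) = -66.5
The minimum is at x = 5, y = 7.

(5, 7)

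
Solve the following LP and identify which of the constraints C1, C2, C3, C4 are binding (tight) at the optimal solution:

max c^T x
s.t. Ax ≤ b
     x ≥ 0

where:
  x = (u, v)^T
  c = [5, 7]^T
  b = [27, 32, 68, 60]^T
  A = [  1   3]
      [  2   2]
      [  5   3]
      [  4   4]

At u = 9, v = 6, compute slack b - a·x for each constraint:
  C1: 27 − 27 = 0  (binding)
  C2: 32 − 30 = 2  (slack)
  C3: 68 − 63 = 5  (slack)
  C4: 60 − 60 = 0  (binding)

Optimal: u = 9, v = 6
Binding: C1, C4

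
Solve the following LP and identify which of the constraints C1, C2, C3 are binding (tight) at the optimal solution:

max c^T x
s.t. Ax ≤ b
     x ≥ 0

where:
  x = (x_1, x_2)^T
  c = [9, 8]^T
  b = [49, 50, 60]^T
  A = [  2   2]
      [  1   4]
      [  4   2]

At x_1 = 10, x_2 = 10, compute slack b - a·x for each constraint:
  C1: 49 − 40 = 9  (slack)
  C2: 50 − 50 = 0  (binding)
  C3: 60 − 60 = 0  (binding)

Optimal: x_1 = 10, x_2 = 10
Binding: C2, C3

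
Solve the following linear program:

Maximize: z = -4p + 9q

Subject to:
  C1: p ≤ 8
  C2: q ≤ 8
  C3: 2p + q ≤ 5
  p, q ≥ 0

Evaluate the objective at each vertex of the feasible region:
  z(0, 0) = 0
  z(2.5, 0) = -10
  z(0, 5) = 45  ←
The maximum is at p = 0, q = 5.

p = 0, q = 5, z = 45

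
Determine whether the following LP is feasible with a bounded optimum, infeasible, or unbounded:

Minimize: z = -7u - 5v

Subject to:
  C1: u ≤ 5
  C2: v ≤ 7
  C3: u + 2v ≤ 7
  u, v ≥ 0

Feasible with a bounded optimal solution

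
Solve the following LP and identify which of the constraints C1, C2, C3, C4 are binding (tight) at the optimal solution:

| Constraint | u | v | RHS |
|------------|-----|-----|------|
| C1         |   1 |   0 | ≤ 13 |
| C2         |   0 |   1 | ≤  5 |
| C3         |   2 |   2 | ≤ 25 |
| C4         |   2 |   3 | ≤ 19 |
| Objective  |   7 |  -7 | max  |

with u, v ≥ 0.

At u = 9.5, v = 0, compute slack b - a·x for each constraint:
  C1: 13 − 9.5 = 3.5  (slack)
  C2: 5 − 0 = 5  (slack)
  C3: 25 − 19 = 6  (slack)
  C4: 19 − 19 = 0  (binding)

Optimal: u = 9.5, v = 0
Binding: C4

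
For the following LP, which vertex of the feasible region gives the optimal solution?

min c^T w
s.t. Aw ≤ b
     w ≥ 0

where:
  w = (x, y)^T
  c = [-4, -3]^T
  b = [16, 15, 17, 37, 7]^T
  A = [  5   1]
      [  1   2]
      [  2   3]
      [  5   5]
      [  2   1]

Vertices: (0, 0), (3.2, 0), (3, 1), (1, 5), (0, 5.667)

Evaluate the objective at each vertex of the feasible region:
  z(0, 0) = 0
  z(3.2, 0) = -12.8
  z(3, 1) = -15
  z(1, 5) = -19  ←
  z(0, 5.667) = -17
The minimum is at x = 1, y = 5.

(1, 5)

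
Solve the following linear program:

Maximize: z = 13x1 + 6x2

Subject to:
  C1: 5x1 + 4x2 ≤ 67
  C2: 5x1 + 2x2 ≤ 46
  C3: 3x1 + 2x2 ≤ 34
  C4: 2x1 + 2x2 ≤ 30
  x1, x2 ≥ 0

Evaluate the objective at each vertex of the feasible region:
  z(0, 0) = 0
  z(9.2, 0) = 119.6
  z(6, 8) = 126  ←
  z(4, 11) = 118
  z(0, 15) = 90
The maximum is at x1 = 6, x2 = 8.

x1 = 6, x2 = 8, z = 126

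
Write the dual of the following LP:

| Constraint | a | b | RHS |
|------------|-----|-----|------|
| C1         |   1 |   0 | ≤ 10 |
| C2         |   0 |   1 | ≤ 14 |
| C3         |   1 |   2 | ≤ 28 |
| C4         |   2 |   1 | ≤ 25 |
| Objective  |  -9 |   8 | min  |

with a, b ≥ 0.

Primal min cᵀx s.t. Ax ≤ b, x ≥ 0  →  Dual max −bᵀy s.t. Aᵀy ≥ −c, y ≥ 0.

Maximize: z = -10y1 - 14y2 - 28y3 - 25y4

Subject to:
  y1 + y3 + 2y4 ≥ 9
  y2 + 2y3 + y4 ≥ -8
  y1, y2, y3, y4 ≥ 0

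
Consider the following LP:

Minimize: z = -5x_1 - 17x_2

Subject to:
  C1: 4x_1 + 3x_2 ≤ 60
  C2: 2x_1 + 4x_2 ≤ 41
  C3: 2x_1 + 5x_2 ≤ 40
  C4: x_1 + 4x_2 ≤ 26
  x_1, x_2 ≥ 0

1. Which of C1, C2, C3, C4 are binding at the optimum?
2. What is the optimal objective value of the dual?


1. C3, C4
2. -118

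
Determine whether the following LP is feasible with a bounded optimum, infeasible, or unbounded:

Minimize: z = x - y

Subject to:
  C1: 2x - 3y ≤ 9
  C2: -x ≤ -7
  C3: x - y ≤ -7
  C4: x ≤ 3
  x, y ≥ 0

Infeasible (no feasible solution exists)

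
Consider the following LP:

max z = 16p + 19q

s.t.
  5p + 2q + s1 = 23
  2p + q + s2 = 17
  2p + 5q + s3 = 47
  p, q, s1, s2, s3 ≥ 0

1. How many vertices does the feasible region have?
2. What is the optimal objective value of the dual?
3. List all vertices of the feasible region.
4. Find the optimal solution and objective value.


1. 4
2. 187
3. (0, 0), (4.6, 0), (1, 9), (0, 9.4)
4. p = 1, q = 9, z = 187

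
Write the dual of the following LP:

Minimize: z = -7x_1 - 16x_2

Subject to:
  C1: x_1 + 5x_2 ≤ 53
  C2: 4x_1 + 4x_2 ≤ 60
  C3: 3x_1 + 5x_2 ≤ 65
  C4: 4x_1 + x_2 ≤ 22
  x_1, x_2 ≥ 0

Primal min cᵀx s.t. Ax ≤ b, x ≥ 0  →  Dual max −bᵀy s.t. Aᵀy ≥ −c, y ≥ 0.

Maximize: z = -53y1 - 60y2 - 65y3 - 22y4

Subject to:
  y1 + 4y2 + 3y3 + 4y4 ≥ 7
  5y1 + 4y2 + 5y3 + y4 ≥ 16
  y1, y2, y3, y4 ≥ 0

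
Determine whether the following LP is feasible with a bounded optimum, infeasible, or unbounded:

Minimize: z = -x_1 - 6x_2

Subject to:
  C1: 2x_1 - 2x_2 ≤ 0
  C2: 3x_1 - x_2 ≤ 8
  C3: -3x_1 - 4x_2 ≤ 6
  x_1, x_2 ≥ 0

Unbounded (objective can decrease without bound)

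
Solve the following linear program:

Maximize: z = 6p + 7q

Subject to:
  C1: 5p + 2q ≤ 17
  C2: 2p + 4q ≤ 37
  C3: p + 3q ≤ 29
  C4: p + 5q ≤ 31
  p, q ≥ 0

Evaluate the objective at each vertex of the feasible region:
  z(0, 0) = 0
  z(3.4, 0) = 20.4
  z(1, 6) = 48  ←
  z(0, 6.2) = 43.4
The maximum is at p = 1, q = 6.

p = 1, q = 6, z = 48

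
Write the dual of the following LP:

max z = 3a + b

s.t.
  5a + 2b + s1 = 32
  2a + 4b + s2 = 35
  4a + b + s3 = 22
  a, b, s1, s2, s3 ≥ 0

Primal max cᵀx s.t. Ax ≤ b, x ≥ 0  →  Dual min bᵀy s.t. Aᵀy ≥ c, y ≥ 0.

Minimize: z = 32y1 + 35y2 + 22y3

Subject to:
  5y1 + 2y2 + 4y3 ≥ 3
  2y1 + 4y2 + y3 ≥ 1
  y1, y2, y3 ≥ 0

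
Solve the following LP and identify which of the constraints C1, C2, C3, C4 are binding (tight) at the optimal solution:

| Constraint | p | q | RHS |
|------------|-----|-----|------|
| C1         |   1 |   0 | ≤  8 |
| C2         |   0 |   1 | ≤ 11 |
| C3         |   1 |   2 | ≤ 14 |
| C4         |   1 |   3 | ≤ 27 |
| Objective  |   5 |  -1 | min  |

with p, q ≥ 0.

At p = 0, q = 7, compute slack b - a·x for each constraint:
  C1: 8 − 0 = 8  (slack)
  C2: 11 − 7 = 4  (slack)
  C3: 14 − 14 = 0  (binding)
  C4: 27 − 21 = 6  (slack)

Optimal: p = 0, q = 7
Binding: C3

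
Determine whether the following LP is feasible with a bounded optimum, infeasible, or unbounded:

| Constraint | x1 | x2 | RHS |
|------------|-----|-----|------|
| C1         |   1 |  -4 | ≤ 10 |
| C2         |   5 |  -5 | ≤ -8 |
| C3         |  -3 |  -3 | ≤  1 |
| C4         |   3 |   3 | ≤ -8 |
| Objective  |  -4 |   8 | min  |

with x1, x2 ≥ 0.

Infeasible (no feasible solution exists)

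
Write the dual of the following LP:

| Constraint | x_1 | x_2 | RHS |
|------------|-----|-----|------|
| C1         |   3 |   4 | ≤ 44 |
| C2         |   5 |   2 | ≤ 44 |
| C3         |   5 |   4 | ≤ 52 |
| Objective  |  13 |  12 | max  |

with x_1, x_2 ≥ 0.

Primal max cᵀx s.t. Ax ≤ b, x ≥ 0  →  Dual min bᵀy s.t. Aᵀy ≥ c, y ≥ 0.

Minimize: z = 44y1 + 44y2 + 52y3

Subject to:
  3y1 + 5y2 + 5y3 ≥ 13
  4y1 + 2y2 + 4y3 ≥ 12
  y1, y2, y3 ≥ 0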